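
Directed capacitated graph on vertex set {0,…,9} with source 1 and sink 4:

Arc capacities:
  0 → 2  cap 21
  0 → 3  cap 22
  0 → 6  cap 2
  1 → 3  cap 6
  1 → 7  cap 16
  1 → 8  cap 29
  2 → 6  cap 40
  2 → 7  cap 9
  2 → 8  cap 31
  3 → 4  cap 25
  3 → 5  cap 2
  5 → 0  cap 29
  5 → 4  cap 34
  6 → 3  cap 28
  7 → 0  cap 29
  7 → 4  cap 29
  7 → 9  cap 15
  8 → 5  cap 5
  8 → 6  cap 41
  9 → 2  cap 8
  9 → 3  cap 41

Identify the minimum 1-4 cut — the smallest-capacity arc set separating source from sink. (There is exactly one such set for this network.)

augment #1: 1→3→4 push 6
augment #2: 1→7→4 push 16
augment #3: 1→8→5→4 push 5
augment #4: 1→8→6→3→4 push 19
augment #5: 1→8→6→3→5→4 push 2
max flow = 48; residual-reachable set from 1 gives S-side
cut edges (S→T): {(1,7), (3,4), (3,5), (8,5)} total cap 48

Min-cut arcs: {(1,7), (3,4), (3,5), (8,5)} (total capacity 48)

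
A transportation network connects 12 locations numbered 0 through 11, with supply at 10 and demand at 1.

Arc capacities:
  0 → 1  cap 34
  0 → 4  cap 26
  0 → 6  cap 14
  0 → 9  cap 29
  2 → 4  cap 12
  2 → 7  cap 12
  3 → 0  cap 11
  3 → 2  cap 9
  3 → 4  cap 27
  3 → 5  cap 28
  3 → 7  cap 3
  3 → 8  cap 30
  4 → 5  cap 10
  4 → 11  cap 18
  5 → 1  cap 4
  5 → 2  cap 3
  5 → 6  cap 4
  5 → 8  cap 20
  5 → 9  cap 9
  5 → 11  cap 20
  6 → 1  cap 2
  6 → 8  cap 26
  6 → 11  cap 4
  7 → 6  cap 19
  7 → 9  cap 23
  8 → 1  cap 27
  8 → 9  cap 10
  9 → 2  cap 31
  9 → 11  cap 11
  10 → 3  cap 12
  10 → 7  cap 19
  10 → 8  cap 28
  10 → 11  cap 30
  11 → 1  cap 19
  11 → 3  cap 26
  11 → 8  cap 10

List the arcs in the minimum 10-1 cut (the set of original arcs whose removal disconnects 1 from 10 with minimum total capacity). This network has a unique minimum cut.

augment #1: 10→8→1 push 27
augment #2: 10→11→1 push 19
augment #3: 10→3→0→1 push 11
augment #4: 10→3→5→1 push 1
augment #5: 10→7→6→1 push 2
augment #6: 10→11→3→5→1 push 3
max flow = 63; residual-reachable set from 10 gives S-side
cut edges (S→T): {(3,0), (5,1), (6,1), (8,1), (11,1)} total cap 63

Min-cut arcs: {(3,0), (5,1), (6,1), (8,1), (11,1)} (total capacity 63)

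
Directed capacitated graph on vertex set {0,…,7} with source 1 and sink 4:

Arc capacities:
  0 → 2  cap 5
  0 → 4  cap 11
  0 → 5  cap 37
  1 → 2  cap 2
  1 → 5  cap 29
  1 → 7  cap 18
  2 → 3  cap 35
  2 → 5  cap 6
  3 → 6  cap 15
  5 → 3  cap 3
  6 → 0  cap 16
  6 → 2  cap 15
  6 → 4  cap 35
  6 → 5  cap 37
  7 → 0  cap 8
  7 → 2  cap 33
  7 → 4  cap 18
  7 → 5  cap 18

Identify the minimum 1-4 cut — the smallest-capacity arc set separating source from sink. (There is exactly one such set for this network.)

augment #1: 1→7→4 push 18
augment #2: 1→2→3→6→4 push 2
augment #3: 1→5→3→6→4 push 3
max flow = 23; residual-reachable set from 1 gives S-side
cut edges (S→T): {(1,2), (1,7), (5,3)} total cap 23

Min-cut arcs: {(1,2), (1,7), (5,3)} (total capacity 23)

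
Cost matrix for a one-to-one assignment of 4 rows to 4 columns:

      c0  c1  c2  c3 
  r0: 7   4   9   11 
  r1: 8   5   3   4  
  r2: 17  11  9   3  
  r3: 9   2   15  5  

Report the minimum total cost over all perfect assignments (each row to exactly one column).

Minimum assignment cost: 15

optimal assignment: row0→col0 (cost 7), row1→col2 (cost 3), row2→col3 (cost 3), row3→col1 (cost 2)
total = 7 + 3 + 3 + 2 = 15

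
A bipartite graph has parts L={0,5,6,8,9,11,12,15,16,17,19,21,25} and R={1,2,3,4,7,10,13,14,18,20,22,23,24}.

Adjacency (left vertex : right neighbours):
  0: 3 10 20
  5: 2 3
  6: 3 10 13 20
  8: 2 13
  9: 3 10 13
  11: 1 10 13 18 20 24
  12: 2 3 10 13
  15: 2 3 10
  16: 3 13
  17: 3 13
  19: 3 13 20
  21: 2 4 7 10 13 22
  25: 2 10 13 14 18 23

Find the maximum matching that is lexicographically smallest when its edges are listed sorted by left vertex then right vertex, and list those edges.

Lex-smallest maximum matching: {(0,3), (5,2), (6,10), (8,13), (11,1), (19,20), (21,4), (25,14)}

|M| = 8 (so the lex-smallest maximum matching has 8 edges)
process left vertices in ascending order; for each, take the smallest-labelled available neighbour that still permits 8 edges overall, or leave it unmatched if none does
lex-smallest matching: {0-3, 5-2, 6-10, 8-13, 11-1, 19-20, 21-4, 25-14}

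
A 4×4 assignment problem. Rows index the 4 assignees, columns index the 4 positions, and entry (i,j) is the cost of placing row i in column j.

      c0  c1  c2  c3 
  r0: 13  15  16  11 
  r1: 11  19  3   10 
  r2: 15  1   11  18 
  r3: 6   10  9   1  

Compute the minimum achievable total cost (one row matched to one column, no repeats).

optimal assignment: row0→col0 (cost 13), row1→col2 (cost 3), row2→col1 (cost 1), row3→col3 (cost 1)
total = 13 + 3 + 1 + 1 = 18

Minimum assignment cost: 18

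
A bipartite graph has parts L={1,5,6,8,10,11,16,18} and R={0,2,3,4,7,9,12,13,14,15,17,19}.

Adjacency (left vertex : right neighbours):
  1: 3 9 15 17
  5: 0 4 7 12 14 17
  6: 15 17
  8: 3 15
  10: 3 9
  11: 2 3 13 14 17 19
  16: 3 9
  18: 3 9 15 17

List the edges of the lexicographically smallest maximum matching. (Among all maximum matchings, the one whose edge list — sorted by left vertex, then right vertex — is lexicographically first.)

Lex-smallest maximum matching: {(1,3), (5,0), (6,15), (10,9), (11,2), (18,17)}

|M| = 6 (so the lex-smallest maximum matching has 6 edges)
process left vertices in ascending order; for each, take the smallest-labelled available neighbour that still permits 6 edges overall, or leave it unmatched if none does
lex-smallest matching: {1-3, 5-0, 6-15, 10-9, 11-2, 18-17}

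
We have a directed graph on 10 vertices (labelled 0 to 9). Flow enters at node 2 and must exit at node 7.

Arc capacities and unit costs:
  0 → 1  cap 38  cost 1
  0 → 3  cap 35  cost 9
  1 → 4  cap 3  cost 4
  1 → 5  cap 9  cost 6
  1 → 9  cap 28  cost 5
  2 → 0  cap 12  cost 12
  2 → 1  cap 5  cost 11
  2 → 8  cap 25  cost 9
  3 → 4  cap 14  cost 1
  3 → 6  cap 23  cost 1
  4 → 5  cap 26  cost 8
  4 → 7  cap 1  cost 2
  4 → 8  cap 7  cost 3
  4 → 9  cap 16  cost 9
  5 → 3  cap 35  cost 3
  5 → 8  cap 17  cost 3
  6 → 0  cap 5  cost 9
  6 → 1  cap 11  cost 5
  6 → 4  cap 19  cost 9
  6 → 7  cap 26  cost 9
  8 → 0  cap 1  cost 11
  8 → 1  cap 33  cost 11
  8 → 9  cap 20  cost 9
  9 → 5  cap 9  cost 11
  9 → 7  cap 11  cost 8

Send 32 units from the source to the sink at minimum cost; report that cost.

shortest-cost path #1: 2→1→4→7 push 1 @ unit cost 17 (adds 17)
shortest-cost path #2: 2→1→9→7 push 4 @ unit cost 24 (adds 96)
shortest-cost path #3: 2→8→9→7 push 7 @ unit cost 26 (adds 182)
shortest-cost path #4: 2→0→3→6→7 push 12 @ unit cost 31 (adds 372)
shortest-cost path #5: 2→8→9→1→5→3→6→7 push 4 @ unit cost 32 (adds 128)
shortest-cost path #6: 2→8→0→3→6→7 push 1 @ unit cost 39 (adds 39)
shortest-cost path #7: 2→8→1→5→3→6→7 push 3 @ unit cost 39 (adds 117)
total cost = 951

Minimum cost for 32 units: 951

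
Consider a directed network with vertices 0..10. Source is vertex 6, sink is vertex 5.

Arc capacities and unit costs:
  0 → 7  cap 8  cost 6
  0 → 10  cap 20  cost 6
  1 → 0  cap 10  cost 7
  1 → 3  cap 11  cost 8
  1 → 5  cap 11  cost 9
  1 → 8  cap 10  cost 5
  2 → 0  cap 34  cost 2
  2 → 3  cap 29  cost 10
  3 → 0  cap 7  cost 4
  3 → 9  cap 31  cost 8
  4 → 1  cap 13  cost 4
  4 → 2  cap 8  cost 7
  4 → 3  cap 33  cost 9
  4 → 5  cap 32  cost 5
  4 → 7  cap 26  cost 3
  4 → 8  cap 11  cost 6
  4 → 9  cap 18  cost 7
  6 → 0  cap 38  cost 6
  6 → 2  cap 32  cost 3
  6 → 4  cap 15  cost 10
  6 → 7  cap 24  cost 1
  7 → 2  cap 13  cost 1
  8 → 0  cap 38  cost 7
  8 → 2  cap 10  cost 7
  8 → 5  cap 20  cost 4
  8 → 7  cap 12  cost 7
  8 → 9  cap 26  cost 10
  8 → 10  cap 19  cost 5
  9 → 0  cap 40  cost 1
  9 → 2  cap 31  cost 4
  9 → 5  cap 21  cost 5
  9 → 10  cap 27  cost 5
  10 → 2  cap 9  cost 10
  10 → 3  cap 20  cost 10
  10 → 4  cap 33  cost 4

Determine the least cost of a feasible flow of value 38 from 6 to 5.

shortest-cost path #1: 6→4→5 push 15 @ unit cost 15 (adds 225)
shortest-cost path #2: 6→7→2→0→10→4→5 push 13 @ unit cost 19 (adds 247)
shortest-cost path #3: 6→2→0→10→4→5 push 4 @ unit cost 20 (adds 80)
shortest-cost path #4: 6→2→0→10→4→8→5 push 3 @ unit cost 25 (adds 75)
shortest-cost path #5: 6→2→3→9→5 push 3 @ unit cost 26 (adds 78)
total cost = 705

Minimum cost for 38 units: 705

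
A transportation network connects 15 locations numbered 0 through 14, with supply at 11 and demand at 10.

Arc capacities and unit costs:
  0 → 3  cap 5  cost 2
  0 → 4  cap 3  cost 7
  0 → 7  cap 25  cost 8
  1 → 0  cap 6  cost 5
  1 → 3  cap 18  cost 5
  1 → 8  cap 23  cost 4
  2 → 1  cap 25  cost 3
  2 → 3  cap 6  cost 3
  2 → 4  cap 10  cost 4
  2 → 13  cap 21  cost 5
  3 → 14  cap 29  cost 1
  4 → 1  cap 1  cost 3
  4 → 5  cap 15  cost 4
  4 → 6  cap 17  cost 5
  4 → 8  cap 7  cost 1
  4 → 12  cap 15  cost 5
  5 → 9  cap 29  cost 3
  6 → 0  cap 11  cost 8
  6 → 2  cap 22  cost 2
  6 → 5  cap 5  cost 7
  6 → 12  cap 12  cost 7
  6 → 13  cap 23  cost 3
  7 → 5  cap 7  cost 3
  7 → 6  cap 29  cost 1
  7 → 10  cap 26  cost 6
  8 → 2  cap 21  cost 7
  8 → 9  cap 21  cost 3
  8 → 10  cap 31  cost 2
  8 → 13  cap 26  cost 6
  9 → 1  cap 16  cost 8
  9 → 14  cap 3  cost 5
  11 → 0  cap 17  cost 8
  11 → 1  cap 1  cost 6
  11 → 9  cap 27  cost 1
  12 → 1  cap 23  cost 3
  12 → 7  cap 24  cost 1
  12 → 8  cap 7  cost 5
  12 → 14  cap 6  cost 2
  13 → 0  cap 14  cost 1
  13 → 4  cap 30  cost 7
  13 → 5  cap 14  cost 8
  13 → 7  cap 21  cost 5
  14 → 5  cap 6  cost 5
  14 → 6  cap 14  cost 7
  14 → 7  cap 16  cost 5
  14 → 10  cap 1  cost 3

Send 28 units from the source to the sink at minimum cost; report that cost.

shortest-cost path #1: 11→9→14→10 push 1 @ unit cost 9 (adds 9)
shortest-cost path #2: 11→1→8→10 push 1 @ unit cost 12 (adds 12)
shortest-cost path #3: 11→9→1→8→10 push 16 @ unit cost 15 (adds 240)
shortest-cost path #4: 11→9→14→7→10 push 2 @ unit cost 17 (adds 34)
shortest-cost path #5: 11→0→4→8→10 push 3 @ unit cost 18 (adds 54)
shortest-cost path #6: 11→0→7→10 push 5 @ unit cost 22 (adds 110)
total cost = 459

Minimum cost for 28 units: 459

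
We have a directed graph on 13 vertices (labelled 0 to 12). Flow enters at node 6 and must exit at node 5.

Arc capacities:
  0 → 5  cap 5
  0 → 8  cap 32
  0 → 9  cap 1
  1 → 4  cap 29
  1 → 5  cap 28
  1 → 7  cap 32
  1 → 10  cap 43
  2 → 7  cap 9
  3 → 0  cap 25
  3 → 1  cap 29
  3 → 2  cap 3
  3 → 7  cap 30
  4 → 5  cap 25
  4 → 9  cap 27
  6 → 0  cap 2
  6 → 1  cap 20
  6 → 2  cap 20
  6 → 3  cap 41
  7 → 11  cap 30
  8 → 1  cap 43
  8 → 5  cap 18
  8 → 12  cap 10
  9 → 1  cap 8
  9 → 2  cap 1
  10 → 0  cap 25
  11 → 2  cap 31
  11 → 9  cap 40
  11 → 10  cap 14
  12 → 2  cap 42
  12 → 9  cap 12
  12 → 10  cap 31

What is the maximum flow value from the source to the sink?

augment #1: 6→0→5 bottleneck 2, total now 2
augment #2: 6→1→5 bottleneck 20, total now 22
augment #3: 6→3→0→5 bottleneck 3, total now 25
augment #4: 6→3→1→5 bottleneck 8, total now 33
augment #5: 6→3→0→8→5 bottleneck 18, total now 51
augment #6: 6→3→1→4→5 bottleneck 12, total now 63
augment #7: 6→2→7→11→9→1→4→5 bottleneck 8, total now 71
augment #8: 6→2→7→11→10→0→3→1→4→5 bottleneck 1, total now 72

Maximum flow value: 72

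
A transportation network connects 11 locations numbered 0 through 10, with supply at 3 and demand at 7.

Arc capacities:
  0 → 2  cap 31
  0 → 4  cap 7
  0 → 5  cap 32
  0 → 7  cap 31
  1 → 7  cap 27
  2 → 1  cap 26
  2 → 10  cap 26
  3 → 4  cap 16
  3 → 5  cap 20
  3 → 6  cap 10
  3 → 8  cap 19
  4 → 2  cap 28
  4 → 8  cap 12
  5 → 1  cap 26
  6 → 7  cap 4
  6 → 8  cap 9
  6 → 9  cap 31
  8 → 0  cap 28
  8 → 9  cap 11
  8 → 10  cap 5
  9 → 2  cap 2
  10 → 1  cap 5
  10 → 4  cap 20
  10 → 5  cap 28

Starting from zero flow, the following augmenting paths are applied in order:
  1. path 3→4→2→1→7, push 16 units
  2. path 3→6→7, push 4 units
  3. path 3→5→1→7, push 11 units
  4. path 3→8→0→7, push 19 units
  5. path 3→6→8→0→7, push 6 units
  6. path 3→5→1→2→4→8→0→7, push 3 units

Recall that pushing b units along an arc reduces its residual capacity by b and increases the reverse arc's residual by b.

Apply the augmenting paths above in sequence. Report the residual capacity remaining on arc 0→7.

Residual capacity of (0,7): 3

after path 1 (3→4→2→1→7, push 16): res(0,7)=31
after path 2 (3→6→7, push 4): res(0,7)=31
after path 3 (3→5→1→7, push 11): res(0,7)=31
after path 4 (3→8→0→7, push 19): res(0,7)=12
after path 5 (3→6→8→0→7, push 6): res(0,7)=6
after path 6 (3→5→1→2→4→8→0→7, push 3): res(0,7)=3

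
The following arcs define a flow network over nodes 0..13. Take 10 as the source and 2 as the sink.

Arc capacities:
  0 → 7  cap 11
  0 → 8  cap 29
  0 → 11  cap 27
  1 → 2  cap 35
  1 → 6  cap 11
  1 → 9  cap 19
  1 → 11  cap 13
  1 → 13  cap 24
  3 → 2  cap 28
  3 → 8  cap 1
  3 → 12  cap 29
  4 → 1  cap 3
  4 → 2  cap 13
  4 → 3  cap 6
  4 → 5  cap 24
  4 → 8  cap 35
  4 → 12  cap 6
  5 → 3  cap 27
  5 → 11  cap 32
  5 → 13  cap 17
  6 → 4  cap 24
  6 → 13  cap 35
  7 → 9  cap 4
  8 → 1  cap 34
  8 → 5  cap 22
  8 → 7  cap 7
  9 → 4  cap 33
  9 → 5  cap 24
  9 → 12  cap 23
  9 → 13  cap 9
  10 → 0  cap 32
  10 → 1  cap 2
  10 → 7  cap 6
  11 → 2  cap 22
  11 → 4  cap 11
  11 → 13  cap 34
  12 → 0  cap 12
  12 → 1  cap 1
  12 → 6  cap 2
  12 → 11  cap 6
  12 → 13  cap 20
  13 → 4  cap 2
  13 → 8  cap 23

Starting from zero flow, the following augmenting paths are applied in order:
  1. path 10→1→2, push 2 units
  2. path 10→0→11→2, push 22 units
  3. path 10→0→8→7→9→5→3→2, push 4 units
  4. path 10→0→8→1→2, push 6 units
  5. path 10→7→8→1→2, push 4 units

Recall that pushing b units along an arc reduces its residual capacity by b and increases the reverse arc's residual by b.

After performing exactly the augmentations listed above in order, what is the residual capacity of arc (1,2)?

after path 1 (10→1→2, push 2): res(1,2)=33
after path 2 (10→0→11→2, push 22): res(1,2)=33
after path 3 (10→0→8→7→9→5→3→2, push 4): res(1,2)=33
after path 4 (10→0→8→1→2, push 6): res(1,2)=27
after path 5 (10→7→8→1→2, push 4): res(1,2)=23

Residual capacity of (1,2): 23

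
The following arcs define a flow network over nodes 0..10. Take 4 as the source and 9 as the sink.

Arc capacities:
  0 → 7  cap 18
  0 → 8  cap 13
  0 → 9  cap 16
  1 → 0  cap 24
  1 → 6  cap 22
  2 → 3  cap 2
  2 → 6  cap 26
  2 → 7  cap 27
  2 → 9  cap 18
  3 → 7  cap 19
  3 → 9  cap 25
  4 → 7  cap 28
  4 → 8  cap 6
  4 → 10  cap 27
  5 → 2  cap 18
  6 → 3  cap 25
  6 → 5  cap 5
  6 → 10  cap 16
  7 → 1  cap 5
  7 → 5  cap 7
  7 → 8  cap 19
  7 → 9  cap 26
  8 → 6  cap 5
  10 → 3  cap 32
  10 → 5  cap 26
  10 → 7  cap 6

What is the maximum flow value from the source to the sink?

augment #1: 4→7→9 bottleneck 26, total now 26
augment #2: 4→10→3→9 bottleneck 25, total now 51
augment #3: 4→7→1→0→9 bottleneck 2, total now 53
augment #4: 4→10→5→2→9 bottleneck 2, total now 55
augment #5: 4→8→6→5→2→9 bottleneck 5, total now 60

Maximum flow value: 60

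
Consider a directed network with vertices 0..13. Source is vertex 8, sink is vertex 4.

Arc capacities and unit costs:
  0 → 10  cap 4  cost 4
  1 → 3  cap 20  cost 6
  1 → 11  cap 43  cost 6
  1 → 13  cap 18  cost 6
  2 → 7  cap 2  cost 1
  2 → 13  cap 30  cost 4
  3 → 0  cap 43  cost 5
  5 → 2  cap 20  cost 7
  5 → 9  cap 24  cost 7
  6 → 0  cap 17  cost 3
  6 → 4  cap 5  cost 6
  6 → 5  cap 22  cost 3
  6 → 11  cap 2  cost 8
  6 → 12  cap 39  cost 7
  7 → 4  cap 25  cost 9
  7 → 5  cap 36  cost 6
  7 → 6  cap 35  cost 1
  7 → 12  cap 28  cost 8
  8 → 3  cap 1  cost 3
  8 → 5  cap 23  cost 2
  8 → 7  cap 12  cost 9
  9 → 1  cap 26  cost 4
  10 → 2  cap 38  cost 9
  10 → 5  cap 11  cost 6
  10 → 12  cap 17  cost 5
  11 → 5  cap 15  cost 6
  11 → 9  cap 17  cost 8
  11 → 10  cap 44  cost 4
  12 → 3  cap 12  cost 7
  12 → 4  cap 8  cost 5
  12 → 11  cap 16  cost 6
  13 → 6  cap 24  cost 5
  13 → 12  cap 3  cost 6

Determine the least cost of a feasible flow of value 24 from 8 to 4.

shortest-cost path #1: 8→7→6→4 push 5 @ unit cost 16 (adds 80)
shortest-cost path #2: 8→7→4 push 7 @ unit cost 18 (adds 126)
shortest-cost path #3: 8→5→2→7→4 push 2 @ unit cost 19 (adds 38)
shortest-cost path #4: 8→3→0→10→12→4 push 1 @ unit cost 22 (adds 22)
shortest-cost path #5: 8→5→2→13→12→4 push 3 @ unit cost 24 (adds 72)
shortest-cost path #6: 8→5→2→13→6→7→4 push 5 @ unit cost 26 (adds 130)
shortest-cost path #7: 8→5→2→13→6→12→4 push 1 @ unit cost 30 (adds 30)
total cost = 498

Minimum cost for 24 units: 498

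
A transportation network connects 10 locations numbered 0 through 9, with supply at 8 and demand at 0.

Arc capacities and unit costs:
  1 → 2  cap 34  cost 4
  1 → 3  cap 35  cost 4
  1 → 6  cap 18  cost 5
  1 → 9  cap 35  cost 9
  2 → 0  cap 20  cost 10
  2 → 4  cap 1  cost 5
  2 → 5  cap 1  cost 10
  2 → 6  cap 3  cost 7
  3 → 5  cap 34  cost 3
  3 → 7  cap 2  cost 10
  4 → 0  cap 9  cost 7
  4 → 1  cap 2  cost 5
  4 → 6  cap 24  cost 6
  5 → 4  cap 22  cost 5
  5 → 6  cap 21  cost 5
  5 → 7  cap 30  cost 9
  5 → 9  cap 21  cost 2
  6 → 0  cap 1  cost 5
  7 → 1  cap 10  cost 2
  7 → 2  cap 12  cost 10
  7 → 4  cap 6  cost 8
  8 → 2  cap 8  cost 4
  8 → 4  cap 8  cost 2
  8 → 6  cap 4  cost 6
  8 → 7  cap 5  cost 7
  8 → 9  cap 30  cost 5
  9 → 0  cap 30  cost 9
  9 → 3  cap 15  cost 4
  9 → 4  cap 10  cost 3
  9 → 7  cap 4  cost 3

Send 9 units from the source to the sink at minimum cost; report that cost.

Minimum cost for 9 units: 83

shortest-cost path #1: 8→4→0 push 8 @ unit cost 9 (adds 72)
shortest-cost path #2: 8→6→0 push 1 @ unit cost 11 (adds 11)
total cost = 83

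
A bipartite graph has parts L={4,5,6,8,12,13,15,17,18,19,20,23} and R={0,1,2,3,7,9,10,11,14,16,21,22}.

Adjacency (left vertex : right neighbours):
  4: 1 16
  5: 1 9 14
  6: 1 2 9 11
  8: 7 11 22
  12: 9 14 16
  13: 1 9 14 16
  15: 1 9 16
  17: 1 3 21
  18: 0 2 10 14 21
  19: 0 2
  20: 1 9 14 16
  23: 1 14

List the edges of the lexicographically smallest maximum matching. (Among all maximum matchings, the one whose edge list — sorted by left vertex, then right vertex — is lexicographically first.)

|M| = 9 (so the lex-smallest maximum matching has 9 edges)
process left vertices in ascending order; for each, take the smallest-labelled available neighbour that still permits 9 edges overall, or leave it unmatched if none does
lex-smallest matching: {4-1, 5-9, 6-2, 8-7, 12-14, 13-16, 17-3, 18-10, 19-0}

Lex-smallest maximum matching: {(4,1), (5,9), (6,2), (8,7), (12,14), (13,16), (17,3), (18,10), (19,0)}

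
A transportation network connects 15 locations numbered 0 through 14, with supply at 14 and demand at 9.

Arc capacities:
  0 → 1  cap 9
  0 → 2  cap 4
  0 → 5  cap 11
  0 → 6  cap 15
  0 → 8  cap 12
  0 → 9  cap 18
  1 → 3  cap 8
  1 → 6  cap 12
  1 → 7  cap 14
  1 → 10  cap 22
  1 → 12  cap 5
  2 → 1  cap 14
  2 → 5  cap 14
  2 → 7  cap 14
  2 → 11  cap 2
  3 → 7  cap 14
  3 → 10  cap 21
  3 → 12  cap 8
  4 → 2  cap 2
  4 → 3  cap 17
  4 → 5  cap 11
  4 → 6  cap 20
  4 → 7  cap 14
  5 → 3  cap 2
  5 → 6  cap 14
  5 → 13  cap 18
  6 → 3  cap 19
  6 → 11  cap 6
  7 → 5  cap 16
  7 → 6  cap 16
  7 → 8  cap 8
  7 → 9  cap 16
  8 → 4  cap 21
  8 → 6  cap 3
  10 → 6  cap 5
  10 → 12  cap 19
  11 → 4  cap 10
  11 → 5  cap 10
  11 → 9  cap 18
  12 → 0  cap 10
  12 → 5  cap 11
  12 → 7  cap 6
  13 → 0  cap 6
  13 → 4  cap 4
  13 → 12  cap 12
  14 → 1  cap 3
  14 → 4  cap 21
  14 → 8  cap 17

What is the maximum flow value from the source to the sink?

Maximum flow value: 40

augment #1: 14→1→7→9 bottleneck 3, total now 3
augment #2: 14→4→7→9 bottleneck 13, total now 16
augment #3: 14→4→2→11→9 bottleneck 2, total now 18
augment #4: 14→4→6→11→9 bottleneck 6, total now 24
augment #5: 14→8→4→3→12→0→9 bottleneck 8, total now 32
augment #6: 14→8→4→5→13→0→9 bottleneck 6, total now 38
augment #7: 14→8→4→3→10→12→0→9 bottleneck 2, total now 40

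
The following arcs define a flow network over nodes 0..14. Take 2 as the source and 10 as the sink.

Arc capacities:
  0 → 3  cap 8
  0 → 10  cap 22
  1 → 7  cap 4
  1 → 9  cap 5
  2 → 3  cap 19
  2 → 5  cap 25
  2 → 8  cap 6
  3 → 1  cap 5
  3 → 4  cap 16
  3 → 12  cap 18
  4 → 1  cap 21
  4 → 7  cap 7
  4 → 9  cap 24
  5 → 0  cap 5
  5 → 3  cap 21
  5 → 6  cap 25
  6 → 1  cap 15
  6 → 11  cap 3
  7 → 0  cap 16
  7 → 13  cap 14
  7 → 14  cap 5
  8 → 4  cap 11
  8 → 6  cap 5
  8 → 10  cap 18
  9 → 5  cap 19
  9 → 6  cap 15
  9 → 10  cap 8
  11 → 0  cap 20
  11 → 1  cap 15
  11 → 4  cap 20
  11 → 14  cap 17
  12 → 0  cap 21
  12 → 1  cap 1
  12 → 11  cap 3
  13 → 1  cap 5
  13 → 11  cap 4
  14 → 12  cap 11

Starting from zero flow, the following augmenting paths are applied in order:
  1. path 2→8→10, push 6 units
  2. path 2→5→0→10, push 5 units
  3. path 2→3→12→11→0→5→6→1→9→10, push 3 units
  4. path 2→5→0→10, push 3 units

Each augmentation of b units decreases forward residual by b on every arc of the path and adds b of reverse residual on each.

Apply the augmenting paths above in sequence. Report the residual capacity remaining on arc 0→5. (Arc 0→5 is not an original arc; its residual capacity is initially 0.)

Residual capacity of (0,5): 5

after path 1 (2→8→10, push 6): res(0,5)=0
after path 2 (2→5→0→10, push 5): res(0,5)=5
after path 3 (2→3→12→11→0→5→6→1→9→10, push 3): res(0,5)=2
after path 4 (2→5→0→10, push 3): res(0,5)=5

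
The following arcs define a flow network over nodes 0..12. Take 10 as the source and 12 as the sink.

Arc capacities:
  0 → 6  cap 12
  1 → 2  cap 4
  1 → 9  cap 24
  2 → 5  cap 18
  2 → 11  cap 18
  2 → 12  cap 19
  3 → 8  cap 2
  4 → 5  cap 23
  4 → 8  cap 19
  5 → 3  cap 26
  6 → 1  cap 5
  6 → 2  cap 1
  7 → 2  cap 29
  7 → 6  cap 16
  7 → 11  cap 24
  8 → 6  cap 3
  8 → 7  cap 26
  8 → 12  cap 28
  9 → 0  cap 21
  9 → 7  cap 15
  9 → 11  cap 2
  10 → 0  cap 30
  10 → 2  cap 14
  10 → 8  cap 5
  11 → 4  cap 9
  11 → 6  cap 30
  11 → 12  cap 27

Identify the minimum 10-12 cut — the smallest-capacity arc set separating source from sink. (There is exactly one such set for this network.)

Min-cut arcs: {(6,1), (6,2), (10,2), (10,8)} (total capacity 25)

augment #1: 10→2→12 push 14
augment #2: 10→8→12 push 5
augment #3: 10→0→6→2→12 push 1
augment #4: 10→0→6→1→2→12 push 4
augment #5: 10→0→6→1→9→11→12 push 1
max flow = 25; residual-reachable set from 10 gives S-side
cut edges (S→T): {(6,1), (6,2), (10,2), (10,8)} total cap 25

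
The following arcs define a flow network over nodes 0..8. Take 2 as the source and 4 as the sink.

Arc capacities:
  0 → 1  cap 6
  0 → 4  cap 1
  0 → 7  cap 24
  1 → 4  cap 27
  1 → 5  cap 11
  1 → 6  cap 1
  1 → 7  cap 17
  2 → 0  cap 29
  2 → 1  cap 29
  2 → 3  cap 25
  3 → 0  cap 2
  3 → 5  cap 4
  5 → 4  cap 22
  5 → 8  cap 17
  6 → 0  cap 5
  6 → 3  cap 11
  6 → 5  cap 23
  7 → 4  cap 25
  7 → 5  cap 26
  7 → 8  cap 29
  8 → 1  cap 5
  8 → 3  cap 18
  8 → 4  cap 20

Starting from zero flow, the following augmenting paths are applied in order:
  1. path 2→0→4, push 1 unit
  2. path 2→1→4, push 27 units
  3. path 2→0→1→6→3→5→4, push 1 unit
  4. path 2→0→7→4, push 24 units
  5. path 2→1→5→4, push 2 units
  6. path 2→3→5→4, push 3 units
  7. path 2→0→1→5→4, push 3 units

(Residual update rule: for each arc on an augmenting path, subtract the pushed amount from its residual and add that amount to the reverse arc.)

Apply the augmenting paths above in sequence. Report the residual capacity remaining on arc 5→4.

after path 1 (2→0→4, push 1): res(5,4)=22
after path 2 (2→1→4, push 27): res(5,4)=22
after path 3 (2→0→1→6→3→5→4, push 1): res(5,4)=21
after path 4 (2→0→7→4, push 24): res(5,4)=21
after path 5 (2→1→5→4, push 2): res(5,4)=19
after path 6 (2→3→5→4, push 3): res(5,4)=16
after path 7 (2→0→1→5→4, push 3): res(5,4)=13

Residual capacity of (5,4): 13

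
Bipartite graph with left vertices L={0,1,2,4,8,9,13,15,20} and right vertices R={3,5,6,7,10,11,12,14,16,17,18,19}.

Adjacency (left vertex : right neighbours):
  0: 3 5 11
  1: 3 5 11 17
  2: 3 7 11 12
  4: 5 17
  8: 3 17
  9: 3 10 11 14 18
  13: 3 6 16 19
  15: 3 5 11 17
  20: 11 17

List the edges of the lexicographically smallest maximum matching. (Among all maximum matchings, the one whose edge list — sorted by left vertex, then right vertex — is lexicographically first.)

Lex-smallest maximum matching: {(0,3), (1,5), (2,7), (4,17), (9,10), (13,6), (15,11)}

|M| = 7 (so the lex-smallest maximum matching has 7 edges)
process left vertices in ascending order; for each, take the smallest-labelled available neighbour that still permits 7 edges overall, or leave it unmatched if none does
lex-smallest matching: {0-3, 1-5, 2-7, 4-17, 9-10, 13-6, 15-11}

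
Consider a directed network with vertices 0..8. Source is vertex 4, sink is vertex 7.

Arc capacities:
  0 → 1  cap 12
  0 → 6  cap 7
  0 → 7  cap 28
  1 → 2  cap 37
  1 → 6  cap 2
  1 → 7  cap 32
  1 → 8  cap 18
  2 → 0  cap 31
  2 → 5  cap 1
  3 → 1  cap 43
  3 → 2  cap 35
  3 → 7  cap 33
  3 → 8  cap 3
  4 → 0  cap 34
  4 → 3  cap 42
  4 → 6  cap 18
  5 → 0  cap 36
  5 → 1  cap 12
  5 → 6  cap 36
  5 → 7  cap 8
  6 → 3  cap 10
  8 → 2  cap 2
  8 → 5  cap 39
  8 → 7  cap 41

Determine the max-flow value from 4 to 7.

augment #1: 4→0→7 bottleneck 28, total now 28
augment #2: 4→3→7 bottleneck 33, total now 61
augment #3: 4→0→1→7 bottleneck 6, total now 67
augment #4: 4→3→1→7 bottleneck 9, total now 76
augment #5: 4→6→3→1→7 bottleneck 10, total now 86

Maximum flow value: 86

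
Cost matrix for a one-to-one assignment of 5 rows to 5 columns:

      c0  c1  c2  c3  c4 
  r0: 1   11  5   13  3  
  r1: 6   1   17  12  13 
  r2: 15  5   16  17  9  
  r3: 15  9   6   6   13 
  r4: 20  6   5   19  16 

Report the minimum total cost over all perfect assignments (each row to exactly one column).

Minimum assignment cost: 22

optimal assignment: row0→col0 (cost 1), row1→col1 (cost 1), row2→col4 (cost 9), row3→col3 (cost 6), row4→col2 (cost 5)
total = 1 + 1 + 9 + 6 + 5 = 22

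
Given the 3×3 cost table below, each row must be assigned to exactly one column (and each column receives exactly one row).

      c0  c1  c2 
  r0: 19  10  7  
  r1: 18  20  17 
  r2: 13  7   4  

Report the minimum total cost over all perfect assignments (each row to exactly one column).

Minimum assignment cost: 32

one of 2 optimal assignments: row0→col1 (cost 10), row1→col0 (cost 18), row2→col2 (cost 4)
total = 10 + 18 + 4 = 32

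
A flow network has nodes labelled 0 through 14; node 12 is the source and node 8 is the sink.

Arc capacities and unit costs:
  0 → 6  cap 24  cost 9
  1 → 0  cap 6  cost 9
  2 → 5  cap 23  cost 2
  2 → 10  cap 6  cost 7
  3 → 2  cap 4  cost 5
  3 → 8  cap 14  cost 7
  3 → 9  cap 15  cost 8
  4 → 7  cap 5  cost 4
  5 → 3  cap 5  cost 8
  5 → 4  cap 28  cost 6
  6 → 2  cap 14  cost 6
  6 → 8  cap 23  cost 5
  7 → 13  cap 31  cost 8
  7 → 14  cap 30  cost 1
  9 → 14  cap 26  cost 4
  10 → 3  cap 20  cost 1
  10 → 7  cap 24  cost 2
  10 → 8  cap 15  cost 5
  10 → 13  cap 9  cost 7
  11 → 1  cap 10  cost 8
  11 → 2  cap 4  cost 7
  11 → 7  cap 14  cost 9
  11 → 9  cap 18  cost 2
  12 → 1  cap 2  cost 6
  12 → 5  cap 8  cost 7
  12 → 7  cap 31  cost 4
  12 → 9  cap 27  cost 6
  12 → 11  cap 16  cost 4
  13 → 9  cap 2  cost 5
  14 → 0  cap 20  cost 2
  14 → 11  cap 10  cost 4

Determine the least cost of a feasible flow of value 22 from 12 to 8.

shortest-cost path #1: 12→7→14→0→6→8 push 20 @ unit cost 21 (adds 420)
shortest-cost path #2: 12→5→3→8 push 2 @ unit cost 22 (adds 44)
total cost = 464

Minimum cost for 22 units: 464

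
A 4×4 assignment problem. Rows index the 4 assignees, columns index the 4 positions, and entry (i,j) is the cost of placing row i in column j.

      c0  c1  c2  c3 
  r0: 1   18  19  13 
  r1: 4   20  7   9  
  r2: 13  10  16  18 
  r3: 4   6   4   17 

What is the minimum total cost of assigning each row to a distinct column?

Minimum assignment cost: 24

optimal assignment: row0→col0 (cost 1), row1→col3 (cost 9), row2→col1 (cost 10), row3→col2 (cost 4)
total = 1 + 9 + 10 + 4 = 24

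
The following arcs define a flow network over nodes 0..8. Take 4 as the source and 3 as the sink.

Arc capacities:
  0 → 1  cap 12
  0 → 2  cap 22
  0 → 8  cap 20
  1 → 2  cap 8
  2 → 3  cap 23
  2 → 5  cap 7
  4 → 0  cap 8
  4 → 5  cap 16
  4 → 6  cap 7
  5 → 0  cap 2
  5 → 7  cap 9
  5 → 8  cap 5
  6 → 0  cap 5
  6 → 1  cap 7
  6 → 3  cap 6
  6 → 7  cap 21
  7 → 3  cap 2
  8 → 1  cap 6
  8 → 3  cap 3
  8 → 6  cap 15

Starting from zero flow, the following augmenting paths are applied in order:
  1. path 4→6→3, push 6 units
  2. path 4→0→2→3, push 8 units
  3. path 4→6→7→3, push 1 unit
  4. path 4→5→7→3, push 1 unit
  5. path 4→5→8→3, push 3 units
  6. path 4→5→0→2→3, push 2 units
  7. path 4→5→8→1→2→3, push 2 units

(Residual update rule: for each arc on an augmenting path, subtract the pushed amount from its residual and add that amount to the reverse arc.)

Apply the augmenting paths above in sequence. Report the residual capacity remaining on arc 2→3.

after path 1 (4→6→3, push 6): res(2,3)=23
after path 2 (4→0→2→3, push 8): res(2,3)=15
after path 3 (4→6→7→3, push 1): res(2,3)=15
after path 4 (4→5→7→3, push 1): res(2,3)=15
after path 5 (4→5→8→3, push 3): res(2,3)=15
after path 6 (4→5→0→2→3, push 2): res(2,3)=13
after path 7 (4→5→8→1→2→3, push 2): res(2,3)=11

Residual capacity of (2,3): 11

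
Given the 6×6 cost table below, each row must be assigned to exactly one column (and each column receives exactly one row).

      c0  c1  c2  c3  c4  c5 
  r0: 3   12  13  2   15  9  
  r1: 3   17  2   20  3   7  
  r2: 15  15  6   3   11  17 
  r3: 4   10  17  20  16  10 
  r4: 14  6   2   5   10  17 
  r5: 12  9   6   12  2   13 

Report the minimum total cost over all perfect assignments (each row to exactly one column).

one of 2 optimal assignments: row0→col0 (cost 3), row1→col2 (cost 2), row2→col3 (cost 3), row3→col5 (cost 10), row4→col1 (cost 6), row5→col4 (cost 2)
total = 3 + 2 + 3 + 10 + 6 + 2 = 26

Minimum assignment cost: 26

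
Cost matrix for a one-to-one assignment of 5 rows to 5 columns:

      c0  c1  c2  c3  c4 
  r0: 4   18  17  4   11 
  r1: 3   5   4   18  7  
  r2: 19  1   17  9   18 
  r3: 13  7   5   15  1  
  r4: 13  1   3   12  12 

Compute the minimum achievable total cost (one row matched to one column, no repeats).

Minimum assignment cost: 12

optimal assignment: row0→col3 (cost 4), row1→col0 (cost 3), row2→col1 (cost 1), row3→col4 (cost 1), row4→col2 (cost 3)
total = 4 + 3 + 1 + 1 + 3 = 12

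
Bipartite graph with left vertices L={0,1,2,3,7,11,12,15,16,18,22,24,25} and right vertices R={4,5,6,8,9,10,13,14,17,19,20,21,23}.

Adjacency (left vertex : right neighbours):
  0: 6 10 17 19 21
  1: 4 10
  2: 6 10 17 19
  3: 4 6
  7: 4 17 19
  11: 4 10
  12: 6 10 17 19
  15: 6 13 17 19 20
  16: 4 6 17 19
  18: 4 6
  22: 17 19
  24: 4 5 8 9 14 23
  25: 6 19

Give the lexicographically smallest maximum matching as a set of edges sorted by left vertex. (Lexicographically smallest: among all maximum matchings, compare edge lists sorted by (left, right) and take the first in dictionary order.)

Lex-smallest maximum matching: {(0,21), (1,4), (2,6), (7,17), (11,10), (12,19), (15,13), (24,5)}

|M| = 8 (so the lex-smallest maximum matching has 8 edges)
process left vertices in ascending order; for each, take the smallest-labelled available neighbour that still permits 8 edges overall, or leave it unmatched if none does
lex-smallest matching: {0-21, 1-4, 2-6, 7-17, 11-10, 12-19, 15-13, 24-5}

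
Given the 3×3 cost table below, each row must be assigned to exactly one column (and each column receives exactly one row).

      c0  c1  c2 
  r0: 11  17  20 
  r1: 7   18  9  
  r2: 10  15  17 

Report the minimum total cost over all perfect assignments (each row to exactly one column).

optimal assignment: row0→col0 (cost 11), row1→col2 (cost 9), row2→col1 (cost 15)
total = 11 + 9 + 15 = 35

Minimum assignment cost: 35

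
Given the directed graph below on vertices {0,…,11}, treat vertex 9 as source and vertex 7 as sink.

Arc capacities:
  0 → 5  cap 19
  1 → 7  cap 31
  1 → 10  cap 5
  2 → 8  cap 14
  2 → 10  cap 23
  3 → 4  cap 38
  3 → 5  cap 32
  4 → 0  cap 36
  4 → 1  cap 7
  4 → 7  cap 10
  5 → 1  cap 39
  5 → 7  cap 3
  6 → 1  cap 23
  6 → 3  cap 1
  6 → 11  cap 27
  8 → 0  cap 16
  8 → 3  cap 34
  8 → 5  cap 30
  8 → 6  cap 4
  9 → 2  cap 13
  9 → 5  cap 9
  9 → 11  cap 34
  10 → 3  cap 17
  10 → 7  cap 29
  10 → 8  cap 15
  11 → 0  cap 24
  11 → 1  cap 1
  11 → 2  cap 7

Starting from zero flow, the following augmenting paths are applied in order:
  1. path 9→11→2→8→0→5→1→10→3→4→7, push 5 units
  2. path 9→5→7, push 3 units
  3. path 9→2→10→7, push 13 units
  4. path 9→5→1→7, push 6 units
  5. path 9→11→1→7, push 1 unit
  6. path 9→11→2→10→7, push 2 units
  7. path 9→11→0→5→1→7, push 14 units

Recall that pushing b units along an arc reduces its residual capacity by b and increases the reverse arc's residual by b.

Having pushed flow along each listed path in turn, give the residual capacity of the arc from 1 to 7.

after path 1 (9→11→2→8→0→5→1→10→3→4→7, push 5): res(1,7)=31
after path 2 (9→5→7, push 3): res(1,7)=31
after path 3 (9→2→10→7, push 13): res(1,7)=31
after path 4 (9→5→1→7, push 6): res(1,7)=25
after path 5 (9→11→1→7, push 1): res(1,7)=24
after path 6 (9→11→2→10→7, push 2): res(1,7)=24
after path 7 (9→11→0→5→1→7, push 14): res(1,7)=10

Residual capacity of (1,7): 10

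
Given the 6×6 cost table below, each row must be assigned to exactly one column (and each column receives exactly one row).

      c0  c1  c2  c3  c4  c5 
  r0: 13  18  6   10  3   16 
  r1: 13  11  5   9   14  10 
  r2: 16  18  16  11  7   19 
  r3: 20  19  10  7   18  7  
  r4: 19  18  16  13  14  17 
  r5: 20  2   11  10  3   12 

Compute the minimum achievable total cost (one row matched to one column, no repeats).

Minimum assignment cost: 46

optimal assignment: row0→col4 (cost 3), row1→col2 (cost 5), row2→col0 (cost 16), row3→col5 (cost 7), row4→col3 (cost 13), row5→col1 (cost 2)
total = 3 + 5 + 16 + 7 + 13 + 2 = 46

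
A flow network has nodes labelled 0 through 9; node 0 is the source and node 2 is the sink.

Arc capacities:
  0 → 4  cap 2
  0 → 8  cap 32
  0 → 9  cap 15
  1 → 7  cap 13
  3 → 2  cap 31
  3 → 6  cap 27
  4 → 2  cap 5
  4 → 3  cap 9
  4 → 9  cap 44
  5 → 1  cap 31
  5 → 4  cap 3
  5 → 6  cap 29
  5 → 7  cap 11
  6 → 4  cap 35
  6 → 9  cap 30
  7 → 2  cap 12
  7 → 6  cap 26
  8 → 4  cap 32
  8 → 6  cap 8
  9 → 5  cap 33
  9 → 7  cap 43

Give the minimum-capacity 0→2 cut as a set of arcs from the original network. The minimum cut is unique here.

Min-cut arcs: {(4,2), (4,3), (7,2)} (total capacity 26)

augment #1: 0→4→2 push 2
augment #2: 0→8→4→2 push 3
augment #3: 0→9→7→2 push 12
augment #4: 0→8→4→3→2 push 9
max flow = 26; residual-reachable set from 0 gives S-side
cut edges (S→T): {(4,2), (4,3), (7,2)} total cap 26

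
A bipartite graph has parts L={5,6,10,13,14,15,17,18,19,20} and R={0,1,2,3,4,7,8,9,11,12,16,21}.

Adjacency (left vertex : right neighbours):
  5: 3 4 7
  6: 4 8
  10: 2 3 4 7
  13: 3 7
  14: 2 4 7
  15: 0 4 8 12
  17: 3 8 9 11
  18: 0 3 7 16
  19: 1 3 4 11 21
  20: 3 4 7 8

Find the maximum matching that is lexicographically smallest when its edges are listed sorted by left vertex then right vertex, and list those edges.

|M| = 9 (so the lex-smallest maximum matching has 9 edges)
process left vertices in ascending order; for each, take the smallest-labelled available neighbour that still permits 9 edges overall, or leave it unmatched if none does
lex-smallest matching: {5-3, 6-4, 10-2, 13-7, 15-0, 17-9, 18-16, 19-1, 20-8}

Lex-smallest maximum matching: {(5,3), (6,4), (10,2), (13,7), (15,0), (17,9), (18,16), (19,1), (20,8)}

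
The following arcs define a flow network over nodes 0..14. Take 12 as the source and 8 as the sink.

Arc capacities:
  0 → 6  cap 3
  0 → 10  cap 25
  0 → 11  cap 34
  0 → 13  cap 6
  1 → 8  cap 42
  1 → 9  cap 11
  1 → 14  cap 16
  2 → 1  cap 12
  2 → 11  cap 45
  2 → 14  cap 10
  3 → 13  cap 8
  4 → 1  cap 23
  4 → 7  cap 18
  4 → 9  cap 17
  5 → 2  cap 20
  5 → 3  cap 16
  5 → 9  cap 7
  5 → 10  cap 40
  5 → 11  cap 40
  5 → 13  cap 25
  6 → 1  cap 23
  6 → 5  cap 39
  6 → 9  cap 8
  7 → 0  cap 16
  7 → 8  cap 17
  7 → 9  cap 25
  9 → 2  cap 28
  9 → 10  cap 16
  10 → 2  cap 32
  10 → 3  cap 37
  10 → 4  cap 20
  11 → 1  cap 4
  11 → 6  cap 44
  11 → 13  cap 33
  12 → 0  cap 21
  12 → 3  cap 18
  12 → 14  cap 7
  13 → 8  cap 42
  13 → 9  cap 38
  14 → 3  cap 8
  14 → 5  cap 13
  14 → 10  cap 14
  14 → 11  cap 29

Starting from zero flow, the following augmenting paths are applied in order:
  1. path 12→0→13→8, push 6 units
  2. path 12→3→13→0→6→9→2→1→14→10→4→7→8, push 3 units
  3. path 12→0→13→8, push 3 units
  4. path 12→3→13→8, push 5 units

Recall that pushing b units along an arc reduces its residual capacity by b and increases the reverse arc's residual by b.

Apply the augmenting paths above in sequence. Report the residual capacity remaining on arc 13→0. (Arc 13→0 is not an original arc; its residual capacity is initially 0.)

after path 1 (12→0→13→8, push 6): res(13,0)=6
after path 2 (12→3→13→0→6→9→2→1→14→10→4→7→8, push 3): res(13,0)=3
after path 3 (12→0→13→8, push 3): res(13,0)=6
after path 4 (12→3→13→8, push 5): res(13,0)=6

Residual capacity of (13,0): 6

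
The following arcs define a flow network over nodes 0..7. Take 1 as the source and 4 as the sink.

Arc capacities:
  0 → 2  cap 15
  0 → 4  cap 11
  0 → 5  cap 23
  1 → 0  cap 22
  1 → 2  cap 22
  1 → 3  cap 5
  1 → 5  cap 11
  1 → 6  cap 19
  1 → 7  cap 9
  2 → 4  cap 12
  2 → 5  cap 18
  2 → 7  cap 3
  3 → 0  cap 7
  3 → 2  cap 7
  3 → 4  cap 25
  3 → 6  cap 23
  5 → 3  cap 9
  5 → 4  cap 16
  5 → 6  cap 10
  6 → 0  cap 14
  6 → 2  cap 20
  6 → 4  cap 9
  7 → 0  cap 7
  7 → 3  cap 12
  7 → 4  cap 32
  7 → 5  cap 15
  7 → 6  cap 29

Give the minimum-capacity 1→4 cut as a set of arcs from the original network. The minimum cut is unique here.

Min-cut arcs: {(0,4), (1,3), (1,7), (2,4), (2,7), (5,3), (5,4), (6,4)} (total capacity 74)

augment #1: 1→0→4 push 11
augment #2: 1→2→4 push 12
augment #3: 1→3→4 push 5
augment #4: 1→5→4 push 11
augment #5: 1→6→4 push 9
augment #6: 1→7→4 push 9
augment #7: 1→0→5→4 push 5
augment #8: 1→2→7→4 push 3
augment #9: 1→0→5→3→4 push 6
augment #10: 1→2→5→3→4 push 3
max flow = 74; residual-reachable set from 1 gives S-side
cut edges (S→T): {(0,4), (1,3), (1,7), (2,4), (2,7), (5,3), (5,4), (6,4)} total cap 74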